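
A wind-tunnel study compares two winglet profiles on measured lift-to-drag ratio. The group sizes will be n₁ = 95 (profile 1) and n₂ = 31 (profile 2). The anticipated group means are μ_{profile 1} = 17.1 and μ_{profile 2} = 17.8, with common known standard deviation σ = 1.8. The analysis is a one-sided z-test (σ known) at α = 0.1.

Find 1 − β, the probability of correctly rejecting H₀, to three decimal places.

Standardized effect: d = |μ_{profile 1} − μ_{profile 2}| / σ = |17.1 − 17.8| / 1.8 = 0.3889
Noncentrality parameter: δ = d / √(1/n₁ + 1/n₂) = 0.3889 / √(1/95 + 1/31) = 1.8801
One-sided α = 0.1 → critical value z_{0.1} = 1.282.
Power = Φ(δ − 1.282) = Φ(0.599) = 0.7253.

Power ≈ 0.725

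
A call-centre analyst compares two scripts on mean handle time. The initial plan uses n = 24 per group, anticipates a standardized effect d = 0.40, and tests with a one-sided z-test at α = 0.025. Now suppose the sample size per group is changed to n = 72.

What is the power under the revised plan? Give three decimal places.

Power ≈ 0.670

With n = 72 per group: δ = d·√(n/2) = 0.40 × √(72/2) = 2.4000. Critical value z_{0.025} = 1.960.
Revised power = P(Z > 1.960 − δ) = Φ(0.440) = 0.6700.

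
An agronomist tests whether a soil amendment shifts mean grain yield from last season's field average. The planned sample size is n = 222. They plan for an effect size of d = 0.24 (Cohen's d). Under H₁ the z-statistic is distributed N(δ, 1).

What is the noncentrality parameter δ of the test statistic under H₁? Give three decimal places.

δ ≈ 3.576

The noncentrality parameter scales effect size by the design's sample-size factor: δ = d·√n = 0.24 × √222 = 3.5759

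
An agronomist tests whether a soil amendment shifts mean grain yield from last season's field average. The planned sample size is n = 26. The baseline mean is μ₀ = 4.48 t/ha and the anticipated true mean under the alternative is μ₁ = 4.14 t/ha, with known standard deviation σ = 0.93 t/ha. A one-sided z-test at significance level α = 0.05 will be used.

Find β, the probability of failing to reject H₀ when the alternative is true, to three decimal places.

β ≈ 0.413

Standardized effect: d = |μ₁ − μ₀| / σ = |4.14 − 4.48| / 0.93 = 0.3656
Noncentrality parameter: δ = d·√n = 0.3656 × √26 = 1.8642
Critical value for a one-sided test at α = 0.05: z_α = 1.645.
Power = P(Z > 1.645 − δ) = Φ(0.219) = 0.5868.
Type II error: β = 1 − power = 1 − 0.5868 = 0.4132.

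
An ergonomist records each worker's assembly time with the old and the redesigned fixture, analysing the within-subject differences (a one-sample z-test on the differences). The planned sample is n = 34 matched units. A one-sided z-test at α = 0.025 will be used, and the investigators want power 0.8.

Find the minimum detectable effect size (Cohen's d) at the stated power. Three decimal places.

d ≈ 0.480

Need Φ(δ − 1.960) = 0.8, so δ = 1.960 + 0.842 = 2.802.
δ = d·√n ⇒ d = δ/√n = 2.802/√34 = 0.4805.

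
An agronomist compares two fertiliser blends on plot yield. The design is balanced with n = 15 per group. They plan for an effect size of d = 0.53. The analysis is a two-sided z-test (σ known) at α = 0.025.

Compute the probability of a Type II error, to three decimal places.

Noncentrality parameter: δ = d·√(n/2) = 0.53 × √(15/2) = 1.4515
Two-sided α = 0.025 → critical value z_{0.0125} = 2.241.
Power = Φ(δ − 2.241) + Φ(−δ − 2.241) = Φ(-0.790) + Φ(-3.693) = 0.2148 + 0.0001 = 0.2149.
Type II error: β = 1 − power = 1 − 0.2149 = 0.7851.

β ≈ 0.785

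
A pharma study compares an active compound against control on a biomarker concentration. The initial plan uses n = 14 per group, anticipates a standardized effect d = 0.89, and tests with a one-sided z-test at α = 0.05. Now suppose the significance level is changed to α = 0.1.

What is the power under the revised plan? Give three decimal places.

Power ≈ 0.858

δ = d·√(n/2) = 0.89 × √(14/2) = 2.3547 (unchanged). New critical value: z_{0.1} = 1.282.
Revised power = Φ(δ − 1.282) = Φ(1.073) = 0.8584.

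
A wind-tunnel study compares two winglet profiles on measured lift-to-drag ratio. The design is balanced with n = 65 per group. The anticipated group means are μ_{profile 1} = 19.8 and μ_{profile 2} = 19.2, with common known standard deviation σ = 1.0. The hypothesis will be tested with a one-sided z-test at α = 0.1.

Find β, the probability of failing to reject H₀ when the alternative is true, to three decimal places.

β ≈ 0.016

Standardized effect: d = |μ_{profile 1} − μ_{profile 2}| / σ = |19.8 − 19.2| / 1.0 = 0.6000
Noncentrality parameter: δ = d·√(n/2) = 0.6000 × √(65/2) = 3.4205
One-sided α = 0.1 → critical value z_{0.1} = 1.282.
Power = Φ(δ − 1.282) = Φ(2.139) = 0.9838.
Type II error: β = 1 − power = 1 − 0.9838 = 0.0162.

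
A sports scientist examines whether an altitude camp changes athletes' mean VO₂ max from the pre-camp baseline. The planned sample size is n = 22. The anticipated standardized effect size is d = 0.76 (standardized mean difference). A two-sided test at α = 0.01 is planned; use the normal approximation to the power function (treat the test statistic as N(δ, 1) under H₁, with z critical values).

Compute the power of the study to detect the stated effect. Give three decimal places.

Noncentrality parameter: λ = d·√n = 0.76 × √22 = 3.5647
Two-sided α = 0.01 → critical value z_{0.005} = 2.576.
Power = Φ(λ − 2.576) + Φ(−λ − 2.576) = Φ(0.989) + Φ(-6.141) = 0.8386 + 0.0000 = 0.8386.

Power ≈ 0.839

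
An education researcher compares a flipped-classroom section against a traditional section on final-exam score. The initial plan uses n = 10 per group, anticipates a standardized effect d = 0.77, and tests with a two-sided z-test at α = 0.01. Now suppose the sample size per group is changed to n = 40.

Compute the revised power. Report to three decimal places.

Power ≈ 0.807

With n = 40 per group: δ = d·√(n/2) = 0.77 × √(40/2) = 3.4435. Critical value z_{0.005} = 2.576.
Revised power = Φ(δ − 2.576) + Φ(−δ − 2.576) = Φ(0.868) + Φ(-6.019) = 0.8072 + 0.0000 = 0.8072.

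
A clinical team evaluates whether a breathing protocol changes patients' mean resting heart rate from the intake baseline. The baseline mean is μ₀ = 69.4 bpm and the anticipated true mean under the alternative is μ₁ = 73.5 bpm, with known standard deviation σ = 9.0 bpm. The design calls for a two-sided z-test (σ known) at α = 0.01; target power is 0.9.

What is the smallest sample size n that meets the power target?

n = 72

Standardized effect: d = |μ₁ − μ₀| / σ = |73.5 − 69.4| / 9.0 = 0.4556
Set Φ(δ − 2.576) = 0.9; then δ − 2.576 = Φ⁻¹(0.9) = 1.282, giving δ = 3.857.
(Ignoring the negligible lower-tail rejection probability gives the usual closed-form inversion.)
δ = d·√n ⇒ n = (δ/d)² = (3.857 / 0.4556)² = 71.70.
Rounding up, n = 72.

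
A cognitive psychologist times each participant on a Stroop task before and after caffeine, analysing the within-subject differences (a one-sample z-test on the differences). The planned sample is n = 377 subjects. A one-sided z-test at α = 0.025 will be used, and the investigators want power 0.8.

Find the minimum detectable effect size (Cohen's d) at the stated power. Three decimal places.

Required noncentrality: δ = z_{0.025} + z_{0.20} = 1.960 + 0.842 = 2.802.
δ = d·√n ⇒ d = δ/√n = 2.802/√377 = 0.1443.

d ≈ 0.144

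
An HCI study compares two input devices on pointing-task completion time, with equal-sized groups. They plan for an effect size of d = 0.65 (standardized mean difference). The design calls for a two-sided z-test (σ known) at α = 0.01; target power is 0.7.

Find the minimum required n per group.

For power 0.7 need Φ(δ − z_{0.005}) = 0.7, so δ = z_{0.005} + z_{0.30} = 2.576 + 0.524 = 3.100.
(For δ > 0 the lower-tail rejection region contributes negligibly to power, so the one-term inversion is standard.)
δ = d·√(n/2) ⇒ n = 2(δ/d)² = 2 × (3.100 / 0.65)² = 45.50.
Rounding up, n = 46 per group.

n = 46 per group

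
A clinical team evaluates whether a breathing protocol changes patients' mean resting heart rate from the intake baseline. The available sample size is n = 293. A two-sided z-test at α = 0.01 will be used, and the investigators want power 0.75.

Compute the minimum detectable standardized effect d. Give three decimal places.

d ≈ 0.190

Required noncentrality: δ = z_{0.005} + z_{0.25} = 2.576 + 0.674 = 3.250.
(The second rejection-region term Φ(−δ − z_{α/2}) is negligible and dropped.)
δ = d·√n ⇒ d = δ/√n = 3.250/√293 = 0.1899.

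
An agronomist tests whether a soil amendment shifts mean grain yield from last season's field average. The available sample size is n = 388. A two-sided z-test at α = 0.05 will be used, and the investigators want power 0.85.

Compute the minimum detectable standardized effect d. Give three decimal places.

Need Φ(δ − 1.960) = 0.85, so δ = 1.960 + 1.036 = 2.996.
(Lower-tail contribution to power is negligible for δ > 0.)
δ = d·√n ⇒ d = δ/√n = 2.996/√388 = 0.1521.

d ≈ 0.152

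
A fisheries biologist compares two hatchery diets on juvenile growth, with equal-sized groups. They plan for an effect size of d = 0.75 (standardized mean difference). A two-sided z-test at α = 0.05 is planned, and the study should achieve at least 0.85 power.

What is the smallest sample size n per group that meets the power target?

n = 32 per group

For power 0.85 need Φ(δ − z_{0.025}) = 0.85, so δ = z_{0.025} + z_{0.15} = 1.960 + 1.036 = 2.996.
(For δ > 0 the lower-tail rejection region contributes negligibly to power, so the one-term inversion is standard.)
δ = d·√(n/2) ⇒ n = 2(δ/d)² = 2 × (2.996 / 0.75)² = 31.92.
Rounding up, n = 32 per group.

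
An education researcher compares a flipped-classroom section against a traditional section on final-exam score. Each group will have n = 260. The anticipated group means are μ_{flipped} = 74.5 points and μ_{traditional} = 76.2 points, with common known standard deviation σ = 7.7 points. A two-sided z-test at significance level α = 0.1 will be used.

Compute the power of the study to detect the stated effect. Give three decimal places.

Power ≈ 0.809

Standardized effect: d = |μ_{flipped} − μ_{traditional}| / σ = |74.5 − 76.2| / 7.7 = 0.2208
Noncentrality parameter: δ = d·√(n/2) = 0.2208 × √(260/2) = 2.5173
Critical value for a two-sided test at α = 0.1: z_{α/2} = 1.645.
Power = Φ(δ − 1.645) + Φ(−δ − 1.645) = Φ(0.872) + Φ(-4.162) = 0.8085 + 0.0000 = 0.8085.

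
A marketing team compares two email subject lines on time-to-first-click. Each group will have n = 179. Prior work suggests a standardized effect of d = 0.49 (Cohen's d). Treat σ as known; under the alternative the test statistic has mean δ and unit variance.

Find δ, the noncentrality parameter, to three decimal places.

δ = d·√(n/2) = 0.49 × √(179/2) = 4.6356

δ ≈ 4.636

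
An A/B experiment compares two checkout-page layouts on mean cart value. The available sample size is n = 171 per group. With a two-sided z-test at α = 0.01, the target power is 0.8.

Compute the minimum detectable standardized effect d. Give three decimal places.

d ≈ 0.370

Required noncentrality: δ = z_{0.005} + z_{0.20} = 2.576 + 0.842 = 3.417.
(Lower-tail contribution to power is negligible for δ > 0.)
δ = d·√(n/2) ⇒ d = δ/√(n/2) = 3.417/√(171/2) = 0.3696.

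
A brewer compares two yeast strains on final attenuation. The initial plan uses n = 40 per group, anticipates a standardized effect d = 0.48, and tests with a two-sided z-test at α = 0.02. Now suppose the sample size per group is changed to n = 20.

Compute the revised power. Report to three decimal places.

Power ≈ 0.209

With n = 20 per group: δ = d·√(n/2) = 0.48 × √(20/2) = 1.5179. Critical value z_{0.01} = 2.326.
Revised power = Φ(δ − 2.326) + Φ(−δ − 2.326) = Φ(-0.808) + Φ(-3.844) = 0.2094 + 0.0001 = 0.2095.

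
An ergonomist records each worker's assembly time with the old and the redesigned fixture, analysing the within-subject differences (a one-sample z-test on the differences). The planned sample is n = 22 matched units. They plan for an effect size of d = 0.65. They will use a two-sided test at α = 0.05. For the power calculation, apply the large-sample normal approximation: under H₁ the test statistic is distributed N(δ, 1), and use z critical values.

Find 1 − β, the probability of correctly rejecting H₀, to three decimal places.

Power ≈ 0.862

Noncentrality parameter: δ = d·√n = 0.65 × √22 = 3.0488
Two-sided α = 0.05 → critical value z_{0.025} = 1.960.
Power = Φ(δ − 1.960) + Φ(−δ − 1.960) = Φ(1.089) + Φ(-5.009) = 0.8619 + 0.0000 = 0.8619.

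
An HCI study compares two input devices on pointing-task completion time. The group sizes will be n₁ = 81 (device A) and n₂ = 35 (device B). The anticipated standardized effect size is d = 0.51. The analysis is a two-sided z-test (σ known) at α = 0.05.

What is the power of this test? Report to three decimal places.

Power ≈ 0.713

Noncentrality parameter: δ = d / √(1/n₁ + 1/n₂) = 0.51 / √(1/81 + 1/35) = 2.5213
Two-sided α = 0.05 → critical value z_{0.025} = 1.960.
Power = Φ(δ − 1.960) + Φ(−δ − 1.960) = Φ(0.561) + Φ(-4.481) = 0.7127 + 0.0000 = 0.7127.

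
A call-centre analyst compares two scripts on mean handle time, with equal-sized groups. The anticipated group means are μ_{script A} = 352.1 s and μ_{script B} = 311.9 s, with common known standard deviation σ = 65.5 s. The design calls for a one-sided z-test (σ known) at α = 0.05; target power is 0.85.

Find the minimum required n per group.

n = 39 per group

Standardized effect: d = |μ_{script A} − μ_{script B}| / σ = |352.1 − 311.9| / 65.5 = 0.6137
For power 0.85 need Φ(δ − z_{0.05}) = 0.85, so δ = z_{0.05} + z_{0.15} = 1.645 + 1.036 = 2.681.
δ = d·√(n/2) ⇒ n = 2(δ/d)² = 2 × (2.681 / 0.6137)² = 38.17.
Rounding up, n = 39 per group.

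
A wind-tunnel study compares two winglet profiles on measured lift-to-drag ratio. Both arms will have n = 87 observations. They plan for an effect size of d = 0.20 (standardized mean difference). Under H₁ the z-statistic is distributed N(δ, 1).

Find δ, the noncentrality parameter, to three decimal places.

δ ≈ 1.319

δ = d·√(n/2) = 0.20 × √(87/2) = 1.3191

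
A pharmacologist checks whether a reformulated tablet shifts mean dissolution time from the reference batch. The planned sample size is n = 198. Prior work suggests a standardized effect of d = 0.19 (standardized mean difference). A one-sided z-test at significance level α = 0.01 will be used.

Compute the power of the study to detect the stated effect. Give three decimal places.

Power ≈ 0.636

Noncentrality parameter: δ = d·√n = 0.19 × √198 = 2.6735
Critical value for a one-sided test at α = 0.01: z_α = 2.326.
Power = P(Z > 2.326 − δ) = Φ(0.347) = 0.6358.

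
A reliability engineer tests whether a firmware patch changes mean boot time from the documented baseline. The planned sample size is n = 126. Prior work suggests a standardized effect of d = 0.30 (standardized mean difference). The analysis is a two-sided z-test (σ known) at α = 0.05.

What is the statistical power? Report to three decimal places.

Power ≈ 0.920

Noncentrality parameter: δ = d·√n = 0.30 × √126 = 3.3675
Critical value for a two-sided test at α = 0.05: z_{α/2} = 1.960.
Power = Φ(δ − 1.960) + Φ(−δ − 1.960) = Φ(1.408) + Φ(-5.327) = 0.9204 + 0.0000 = 0.9204.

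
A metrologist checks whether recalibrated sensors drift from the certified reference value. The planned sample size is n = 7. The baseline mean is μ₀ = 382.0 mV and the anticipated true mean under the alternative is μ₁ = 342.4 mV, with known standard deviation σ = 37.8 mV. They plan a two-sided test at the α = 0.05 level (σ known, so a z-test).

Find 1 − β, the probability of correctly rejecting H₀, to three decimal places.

Power ≈ 0.792

Standardized effect: d = |μ₁ − μ₀| / σ = |342.4 − 382.0| / 37.8 = 1.0476
Noncentrality parameter: δ = d·√n = 1.0476 × √7 = 2.7717
Critical value for a two-sided test at α = 0.05: z_{α/2} = 1.960.
Power = Φ(δ − 1.960) + Φ(−δ − 1.960) = Φ(0.812) + Φ(-4.732) = 0.7915 + 0.0000 = 0.7915.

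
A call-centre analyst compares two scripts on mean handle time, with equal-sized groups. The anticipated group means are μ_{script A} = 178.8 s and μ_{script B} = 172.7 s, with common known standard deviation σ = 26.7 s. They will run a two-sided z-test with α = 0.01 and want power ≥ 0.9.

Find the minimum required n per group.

Standardized effect: d = |μ_{script A} − μ_{script B}| / σ = |178.8 − 172.7| / 26.7 = 0.2285
For power 0.9 need Φ(δ − z_{0.005}) = 0.9, so δ = z_{0.005} + z_{0.10} = 2.576 + 1.282 = 3.857.
(Ignoring the negligible lower-tail rejection probability gives the usual closed-form inversion.)
δ = d·√(n/2) ⇒ n = 2(δ/d)² = 2 × (3.857 / 0.2285)² = 570.14.
Round up to the next whole unit.

n = 571 per group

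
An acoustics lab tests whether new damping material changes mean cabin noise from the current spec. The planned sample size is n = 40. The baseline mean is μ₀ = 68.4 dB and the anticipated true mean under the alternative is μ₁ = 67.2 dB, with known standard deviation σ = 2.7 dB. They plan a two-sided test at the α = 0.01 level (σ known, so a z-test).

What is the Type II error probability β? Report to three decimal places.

Standardized effect: d = |μ₁ − μ₀| / σ = |67.2 − 68.4| / 2.7 = 0.4444
Noncentrality parameter: δ = d·√n = 0.4444 × √40 = 2.8109
Two-sided α = 0.01 → critical value z_{0.005} = 2.576.
Power = Φ(δ − 2.576) + Φ(−δ − 2.576) = Φ(0.235) + Φ(-5.387) = 0.5929 + 0.0000 = 0.5929.
Type II error: β = 1 − power = 1 − 0.5929 = 0.4071.

β ≈ 0.407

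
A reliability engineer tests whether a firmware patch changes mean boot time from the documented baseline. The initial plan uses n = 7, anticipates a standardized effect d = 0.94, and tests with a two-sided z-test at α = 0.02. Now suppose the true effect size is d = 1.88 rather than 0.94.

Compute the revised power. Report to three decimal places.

Power ≈ 0.996

With d = 1.88: δ = d·√n = 1.88 × √7 = 4.9740. Critical value z_{0.01} = 2.326.
Revised power = Φ(δ − 2.326) + Φ(−δ − 2.326) = Φ(2.648) + Φ(-7.300) = 0.9959 + 0.0000 = 0.9959.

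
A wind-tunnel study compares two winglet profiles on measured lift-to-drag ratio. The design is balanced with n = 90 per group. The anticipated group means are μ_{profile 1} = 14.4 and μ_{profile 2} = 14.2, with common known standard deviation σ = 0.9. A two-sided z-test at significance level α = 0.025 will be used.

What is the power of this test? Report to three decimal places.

Power ≈ 0.227

Standardized effect: d = |μ_{profile 1} − μ_{profile 2}| / σ = |14.4 − 14.2| / 0.9 = 0.2222
Noncentrality parameter: δ = d·√(n/2) = 0.2222 × √(90/2) = 1.4907
Critical value for a two-sided test at α = 0.025: z_{α/2} = 2.241.
Power = Φ(δ − 2.241) + Φ(−δ − 2.241) = Φ(-0.751) + Φ(-3.732) = 0.2264 + 0.0001 = 0.2265.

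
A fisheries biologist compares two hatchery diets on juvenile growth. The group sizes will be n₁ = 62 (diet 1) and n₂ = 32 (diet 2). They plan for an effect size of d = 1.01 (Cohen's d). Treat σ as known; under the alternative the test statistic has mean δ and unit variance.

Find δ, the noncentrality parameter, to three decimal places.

The noncentrality parameter scales effect size by the design's sample-size factor: δ = d / √(1/n₁ + 1/n₂) = 1.01 / √(1/62 + 1/32) = 4.6401

δ ≈ 4.640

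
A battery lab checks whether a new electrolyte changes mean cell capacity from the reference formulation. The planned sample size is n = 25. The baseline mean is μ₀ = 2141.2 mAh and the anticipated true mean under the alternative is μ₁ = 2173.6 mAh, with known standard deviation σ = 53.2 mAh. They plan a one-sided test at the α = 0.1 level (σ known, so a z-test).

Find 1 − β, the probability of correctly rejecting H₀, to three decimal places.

Power ≈ 0.961

Standardized effect: d = |μ₁ − μ₀| / σ = |2173.6 − 2141.2| / 53.2 = 0.6090
Noncentrality parameter: δ = d·√n = 0.6090 × √25 = 3.0451
Critical value for a one-sided test at α = 0.1: z_α = 1.282.
Power = P(Z > 1.282 − δ) = Φ(1.764) = 0.9611.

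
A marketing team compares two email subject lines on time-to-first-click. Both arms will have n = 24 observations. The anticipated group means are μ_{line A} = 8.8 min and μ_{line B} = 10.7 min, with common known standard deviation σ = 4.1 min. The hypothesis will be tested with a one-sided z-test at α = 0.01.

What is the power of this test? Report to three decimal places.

Power ≈ 0.235

Standardized effect: d = |μ_{line A} − μ_{line B}| / σ = |8.8 − 10.7| / 4.1 = 0.4634
Noncentrality parameter: δ = d·√(n/2) = 0.4634 × √(24/2) = 1.6053
Critical value for a one-sided test at α = 0.01: z_α = 2.326.
Power = P(Z > 2.326 − δ) = Φ(-0.721) = 0.2354.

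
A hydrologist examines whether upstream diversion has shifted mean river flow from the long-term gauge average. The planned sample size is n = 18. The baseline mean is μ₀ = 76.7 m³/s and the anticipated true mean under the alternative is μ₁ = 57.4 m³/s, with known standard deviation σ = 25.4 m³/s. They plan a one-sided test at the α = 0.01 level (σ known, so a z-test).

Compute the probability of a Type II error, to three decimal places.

β ≈ 0.185

Standardized effect: d = |μ₁ − μ₀| / σ = |57.4 − 76.7| / 25.4 = 0.7598
Noncentrality parameter: δ = d·√n = 0.7598 × √18 = 3.2237
One-sided α = 0.01 → critical value z_{0.01} = 2.326.
Power = Φ(δ − 2.326) = Φ(0.897) = 0.8152.
Type II error: β = 1 − power = 1 − 0.8152 = 0.1848.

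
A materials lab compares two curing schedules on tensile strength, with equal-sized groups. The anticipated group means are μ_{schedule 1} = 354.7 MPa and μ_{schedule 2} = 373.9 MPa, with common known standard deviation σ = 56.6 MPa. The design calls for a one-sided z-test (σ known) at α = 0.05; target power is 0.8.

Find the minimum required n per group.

Standardized effect: d = |μ_{schedule 1} − μ_{schedule 2}| / σ = |354.7 − 373.9| / 56.6 = 0.3392
For power 0.8 need Φ(δ − z_{0.05}) = 0.8, so δ = z_{0.05} + z_{0.20} = 1.645 + 0.842 = 2.486.
δ = d·√(n/2) ⇒ n = 2(δ/d)² = 2 × (2.486 / 0.3392)² = 107.46.
Round up to the next whole unit.

n = 108 per group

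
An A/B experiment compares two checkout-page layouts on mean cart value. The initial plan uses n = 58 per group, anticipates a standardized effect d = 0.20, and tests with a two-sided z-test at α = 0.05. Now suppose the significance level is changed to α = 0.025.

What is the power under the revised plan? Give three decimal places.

Power ≈ 0.123

δ = d·√(n/2) = 0.20 × √(58/2) = 1.0770 (unchanged). New critical value: z_{0.0125} = 2.241.
Revised power = Φ(δ − 2.241) + Φ(−δ − 2.241) = Φ(-1.164) + Φ(-3.318) = 0.1221 + 0.0005 = 0.1226.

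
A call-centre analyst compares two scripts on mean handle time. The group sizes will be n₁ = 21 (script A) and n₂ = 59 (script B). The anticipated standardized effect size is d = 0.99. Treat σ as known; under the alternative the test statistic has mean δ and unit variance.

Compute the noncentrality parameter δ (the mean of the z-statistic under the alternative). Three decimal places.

δ = d / √(1/n₁ + 1/n₂) = 0.99 / √(1/21 + 1/59) = 3.8961

δ ≈ 3.896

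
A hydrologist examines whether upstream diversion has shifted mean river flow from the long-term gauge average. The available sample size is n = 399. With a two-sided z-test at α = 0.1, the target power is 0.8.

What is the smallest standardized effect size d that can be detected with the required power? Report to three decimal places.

d ≈ 0.124

Need Φ(δ − 1.645) = 0.8, so δ = 1.645 + 0.842 = 2.486.
(Lower-tail contribution to power is negligible for δ > 0.)
δ = d·√n ⇒ d = δ/√n = 2.486/√399 = 0.1245.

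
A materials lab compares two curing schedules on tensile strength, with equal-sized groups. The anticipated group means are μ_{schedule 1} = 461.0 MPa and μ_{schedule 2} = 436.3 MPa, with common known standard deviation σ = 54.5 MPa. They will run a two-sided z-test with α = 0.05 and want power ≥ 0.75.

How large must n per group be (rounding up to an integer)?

Standardized effect: d = |μ_{schedule 1} − μ_{schedule 2}| / σ = |461.0 − 436.3| / 54.5 = 0.4532
For power 0.75 need Φ(δ − z_{0.025}) = 0.75, so δ = z_{0.025} + z_{0.25} = 1.960 + 0.674 = 2.634.
(For δ > 0 the lower-tail rejection region contributes negligibly to power, so the one-term inversion is standard.)
δ = d·√(n/2) ⇒ n = 2(δ/d)² = 2 × (2.634 / 0.4532)² = 67.58.
Rounding up, n = 68 per group.

n = 68 per group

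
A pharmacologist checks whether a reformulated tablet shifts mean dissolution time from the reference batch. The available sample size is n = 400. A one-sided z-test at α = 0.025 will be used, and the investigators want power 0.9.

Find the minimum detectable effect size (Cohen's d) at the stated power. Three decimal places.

d ≈ 0.162

Need Φ(δ − 1.960) = 0.9, so δ = 1.960 + 1.282 = 3.242.
δ = d·√n ⇒ d = δ/√n = 3.242/√400 = 0.1621.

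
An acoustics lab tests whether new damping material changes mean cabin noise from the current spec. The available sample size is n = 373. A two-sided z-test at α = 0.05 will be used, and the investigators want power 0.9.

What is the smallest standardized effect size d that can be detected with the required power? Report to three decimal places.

Need Φ(δ − 1.960) = 0.9, so δ = 1.960 + 1.282 = 3.242.
(Lower-tail contribution to power is negligible for δ > 0.)
δ = d·√n ⇒ d = δ/√n = 3.242/√373 = 0.1678.

d ≈ 0.168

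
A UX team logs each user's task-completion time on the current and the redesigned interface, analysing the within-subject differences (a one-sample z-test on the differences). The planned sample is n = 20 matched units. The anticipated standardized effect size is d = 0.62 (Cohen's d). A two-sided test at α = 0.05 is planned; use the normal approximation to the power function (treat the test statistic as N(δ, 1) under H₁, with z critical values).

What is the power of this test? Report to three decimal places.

Power ≈ 0.792

Noncentrality parameter: δ = d·√n = 0.62 × √20 = 2.7727
Two-sided α = 0.05 → critical value z_{0.025} = 1.960.
Power = Φ(δ − 1.960) + Φ(−δ − 1.960) = Φ(0.813) + Φ(-4.733) = 0.7918 + 0.0000 = 0.7918.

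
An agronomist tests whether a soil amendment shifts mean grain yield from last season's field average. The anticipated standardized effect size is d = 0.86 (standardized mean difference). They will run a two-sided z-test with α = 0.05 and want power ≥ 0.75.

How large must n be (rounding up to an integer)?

For power 0.75 need Φ(δ − z_{0.025}) = 0.75, so δ = z_{0.025} + z_{0.25} = 1.960 + 0.674 = 2.634.
(For δ > 0 the lower-tail rejection region contributes negligibly to power, so the one-term inversion is standard.)
δ = d·√n ⇒ n = (δ/d)² = (2.634 / 0.86)² = 9.38.
Rounding up, n = 10.

n = 10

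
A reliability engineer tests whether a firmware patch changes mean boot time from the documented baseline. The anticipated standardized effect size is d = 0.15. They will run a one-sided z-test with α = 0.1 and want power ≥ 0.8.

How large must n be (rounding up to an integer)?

n = 201

Set Φ(δ − 1.282) = 0.8; then δ − 1.282 = Φ⁻¹(0.8) = 0.842, giving δ = 2.123.
δ = d·√n ⇒ n = (δ/d)² = (2.123 / 0.15)² = 200.35.
Round up to the next whole unit.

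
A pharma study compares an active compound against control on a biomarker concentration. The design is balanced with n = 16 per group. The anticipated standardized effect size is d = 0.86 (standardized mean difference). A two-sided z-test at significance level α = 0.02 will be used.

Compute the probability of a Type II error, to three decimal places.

Noncentrality parameter: δ = d·√(n/2) = 0.86 × √(16/2) = 2.4324
Two-sided α = 0.02 → critical value z_{0.01} = 2.326.
Power = Φ(δ − 2.326) + Φ(−δ − 2.326) = Φ(0.106) + Φ(-4.759) = 0.5422 + 0.0000 = 0.5422.
Type II error: β = 1 − power = 1 − 0.5422 = 0.4578.

β ≈ 0.458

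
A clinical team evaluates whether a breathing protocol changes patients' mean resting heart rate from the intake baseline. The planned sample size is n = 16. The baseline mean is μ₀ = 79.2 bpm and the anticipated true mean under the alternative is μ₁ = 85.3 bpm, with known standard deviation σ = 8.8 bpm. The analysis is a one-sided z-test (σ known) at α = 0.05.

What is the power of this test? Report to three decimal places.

Power ≈ 0.870

Standardized effect: d = |μ₁ − μ₀| / σ = |85.3 − 79.2| / 8.8 = 0.6932
Noncentrality parameter: δ = d·√n = 0.6932 × √16 = 2.7727
One-sided α = 0.05 → critical value z_{0.05} = 1.645.
Power = Φ(δ − 1.645) = Φ(1.128) = 0.8703.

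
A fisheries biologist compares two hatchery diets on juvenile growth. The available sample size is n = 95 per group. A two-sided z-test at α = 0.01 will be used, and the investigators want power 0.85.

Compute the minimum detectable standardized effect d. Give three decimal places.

Need Φ(δ − 2.576) = 0.85, so δ = 2.576 + 1.036 = 3.612.
(Lower-tail contribution to power is negligible for δ > 0.)
δ = d·√(n/2) ⇒ d = δ/√(n/2) = 3.612/√(95/2) = 0.5241.

d ≈ 0.524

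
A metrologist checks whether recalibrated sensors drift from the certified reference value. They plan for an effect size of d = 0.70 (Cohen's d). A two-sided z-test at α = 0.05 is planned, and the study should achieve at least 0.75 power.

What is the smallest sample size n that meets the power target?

n = 15

For power 0.75 need Φ(δ − z_{0.025}) = 0.75, so δ = z_{0.025} + z_{0.25} = 1.960 + 0.674 = 2.634.
(The Φ(−δ − z_{α/2}) term is vanishingly small for δ > 0 and is dropped in the standard sample-size formula.)
δ = d·√n ⇒ n = (δ/d)² = (2.634 / 0.70)² = 14.16.
Round up to the next whole unit.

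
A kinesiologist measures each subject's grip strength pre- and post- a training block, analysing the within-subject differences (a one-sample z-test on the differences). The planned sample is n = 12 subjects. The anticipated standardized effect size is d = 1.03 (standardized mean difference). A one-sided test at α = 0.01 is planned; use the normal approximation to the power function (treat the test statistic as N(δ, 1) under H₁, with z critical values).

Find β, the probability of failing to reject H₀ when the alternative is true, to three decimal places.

Noncentrality parameter: δ = d·√n = 1.03 × √12 = 3.5680
Critical value for a one-sided test at α = 0.01: z_α = 2.326.
Power = P(Z > 2.326 − δ) = Φ(1.242) = 0.8928.
Type II error: β = 1 − power = 1 − 0.8928 = 0.1072.

β ≈ 0.107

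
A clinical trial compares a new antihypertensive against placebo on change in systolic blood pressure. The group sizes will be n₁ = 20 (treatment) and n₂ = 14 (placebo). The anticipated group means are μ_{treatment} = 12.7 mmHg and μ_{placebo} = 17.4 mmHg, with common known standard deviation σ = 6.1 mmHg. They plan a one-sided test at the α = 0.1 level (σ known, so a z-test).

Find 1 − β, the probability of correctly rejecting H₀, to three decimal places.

Standardized effect: d = |μ_{treatment} − μ_{placebo}| / σ = |12.7 − 17.4| / 6.1 = 0.7705
Noncentrality parameter: δ = d / √(1/n₁ + 1/n₂) = 0.7705 / √(1/20 + 1/14) = 2.2111
Critical value for a one-sided test at α = 0.1: z_α = 1.282.
Power = P(Z > 1.282 − δ) = Φ(0.930) = 0.8237.

Power ≈ 0.824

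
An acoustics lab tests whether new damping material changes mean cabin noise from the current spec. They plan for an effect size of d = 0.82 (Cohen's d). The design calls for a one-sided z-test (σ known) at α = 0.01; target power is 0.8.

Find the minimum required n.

For power 0.8 need Φ(δ − z_{0.01}) = 0.8, so δ = z_{0.01} + z_{0.20} = 2.326 + 0.842 = 3.168.
δ = d·√n ⇒ n = (δ/d)² = (3.168 / 0.82)² = 14.93.
Round up to the next whole unit.

n = 15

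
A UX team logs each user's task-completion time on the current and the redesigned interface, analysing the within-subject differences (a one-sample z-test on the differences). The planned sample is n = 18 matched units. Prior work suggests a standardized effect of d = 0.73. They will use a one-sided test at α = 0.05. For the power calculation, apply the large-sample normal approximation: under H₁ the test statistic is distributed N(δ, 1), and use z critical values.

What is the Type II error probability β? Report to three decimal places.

Noncentrality parameter: δ = d·√n = 0.73 × √18 = 3.0971
Critical value for a one-sided test at α = 0.05: z_α = 1.645.
Power = Φ(δ − 1.645) = Φ(1.452) = 0.9268.
Type II error: β = 1 − power = 1 − 0.9268 = 0.0732.

β ≈ 0.073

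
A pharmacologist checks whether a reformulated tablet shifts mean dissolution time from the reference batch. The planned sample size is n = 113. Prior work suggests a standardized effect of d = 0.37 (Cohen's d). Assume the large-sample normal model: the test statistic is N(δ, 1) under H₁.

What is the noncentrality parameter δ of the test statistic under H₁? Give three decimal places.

δ ≈ 3.933

The noncentrality parameter scales effect size by the design's sample-size factor: δ = d·√n = 0.37 × √113 = 3.9332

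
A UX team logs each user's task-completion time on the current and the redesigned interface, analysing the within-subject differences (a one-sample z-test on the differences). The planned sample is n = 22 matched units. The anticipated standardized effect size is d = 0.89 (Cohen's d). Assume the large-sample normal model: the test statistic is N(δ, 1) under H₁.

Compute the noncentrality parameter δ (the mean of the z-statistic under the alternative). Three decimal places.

δ ≈ 4.174

The noncentrality parameter scales effect size by the design's sample-size factor: δ = d·√n = 0.89 × √22 = 4.1745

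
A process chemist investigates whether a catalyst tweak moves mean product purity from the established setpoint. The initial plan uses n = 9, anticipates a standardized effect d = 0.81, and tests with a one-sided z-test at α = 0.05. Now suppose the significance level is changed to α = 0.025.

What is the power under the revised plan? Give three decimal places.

δ = d·√n = 0.81 × √9 = 2.4300 (unchanged). New critical value: z_{0.025} = 1.960.
Revised power = Φ(δ − 1.960) = Φ(0.470) = 0.6808.

Power ≈ 0.681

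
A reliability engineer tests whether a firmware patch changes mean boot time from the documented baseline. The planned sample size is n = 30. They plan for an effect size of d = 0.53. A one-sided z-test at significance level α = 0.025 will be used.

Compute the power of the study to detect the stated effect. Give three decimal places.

Power ≈ 0.827

Noncentrality parameter: δ = d·√n = 0.53 × √30 = 2.9029
One-sided α = 0.025 → critical value z_{0.025} = 1.960.
Power = Φ(δ − 1.960) = Φ(0.943) = 0.8272.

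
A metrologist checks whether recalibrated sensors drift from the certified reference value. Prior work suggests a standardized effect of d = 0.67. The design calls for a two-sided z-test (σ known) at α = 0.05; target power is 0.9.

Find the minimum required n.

n = 24

For power 0.9 need Φ(δ − z_{0.025}) = 0.9, so δ = z_{0.025} + z_{0.10} = 1.960 + 1.282 = 3.242.
(For δ > 0 the lower-tail rejection region contributes negligibly to power, so the one-term inversion is standard.)
δ = d·√n ⇒ n = (δ/d)² = (3.242 / 0.67)² = 23.41.
Round up to the next whole unit.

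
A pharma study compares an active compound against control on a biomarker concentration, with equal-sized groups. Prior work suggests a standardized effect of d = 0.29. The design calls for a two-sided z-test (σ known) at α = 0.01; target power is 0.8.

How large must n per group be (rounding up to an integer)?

For power 0.8 need Φ(δ − z_{0.005}) = 0.8, so δ = z_{0.005} + z_{0.20} = 2.576 + 0.842 = 3.417.
(Ignoring the negligible lower-tail rejection probability gives the usual closed-form inversion.)
δ = d·√(n/2) ⇒ n = 2(δ/d)² = 2 × (3.417 / 0.29)² = 277.74.
Round up to the next whole unit.

n = 278 per group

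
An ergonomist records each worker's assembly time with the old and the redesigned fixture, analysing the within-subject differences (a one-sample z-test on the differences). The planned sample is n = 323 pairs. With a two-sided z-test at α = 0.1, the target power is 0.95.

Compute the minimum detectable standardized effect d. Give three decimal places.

Required noncentrality: δ = z_{0.05} + z_{0.05} = 1.645 + 1.645 = 3.290.
(Lower-tail contribution to power is negligible for δ > 0.)
δ = d·√n ⇒ d = δ/√n = 3.290/√323 = 0.1830.

d ≈ 0.183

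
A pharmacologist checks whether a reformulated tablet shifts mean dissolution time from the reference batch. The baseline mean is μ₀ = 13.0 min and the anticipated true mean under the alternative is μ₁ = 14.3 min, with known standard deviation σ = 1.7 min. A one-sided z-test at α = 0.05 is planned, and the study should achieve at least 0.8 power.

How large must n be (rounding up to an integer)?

Standardized effect: d = |μ₁ − μ₀| / σ = |14.3 − 13.0| / 1.7 = 0.7647
Set Φ(δ − 1.645) = 0.8; then δ − 1.645 = Φ⁻¹(0.8) = 0.842, giving δ = 2.486.
δ = d·√n ⇒ n = (δ/d)² = (2.486 / 0.7647)² = 10.57.
Rounding up, n = 11.

n = 11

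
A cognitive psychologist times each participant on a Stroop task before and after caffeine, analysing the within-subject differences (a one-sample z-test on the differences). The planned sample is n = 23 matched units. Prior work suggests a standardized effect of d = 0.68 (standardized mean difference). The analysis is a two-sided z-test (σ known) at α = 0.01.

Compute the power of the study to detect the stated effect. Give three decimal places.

Noncentrality parameter: δ = d·√n = 0.68 × √23 = 3.2612
Critical value for a two-sided test at α = 0.01: z_{α/2} = 2.576.
Power = Φ(δ − 2.576) + Φ(−δ − 2.576) = Φ(0.685) + Φ(-5.837) = 0.7534 + 0.0000 = 0.7534.

Power ≈ 0.753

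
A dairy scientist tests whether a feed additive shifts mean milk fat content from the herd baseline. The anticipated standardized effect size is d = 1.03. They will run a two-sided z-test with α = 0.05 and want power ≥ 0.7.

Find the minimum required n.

n = 6

For power 0.7 need Φ(δ − z_{0.025}) = 0.7, so δ = z_{0.025} + z_{0.30} = 1.960 + 0.524 = 2.484.
(For δ > 0 the lower-tail rejection region contributes negligibly to power, so the one-term inversion is standard.)
δ = d·√n ⇒ n = (δ/d)² = (2.484 / 1.03)² = 5.82.
Rounding up, n = 6.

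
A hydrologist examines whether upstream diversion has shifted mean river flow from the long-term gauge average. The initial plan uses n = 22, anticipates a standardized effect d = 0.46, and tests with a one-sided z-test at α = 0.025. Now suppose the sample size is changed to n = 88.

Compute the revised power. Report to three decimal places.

Power ≈ 0.991

With n = 88: δ = d·√n = 0.46 × √88 = 4.3152. Critical value z_{0.025} = 1.960.
Revised power = P(Z > 1.960 − δ) = Φ(2.355) = 0.9907.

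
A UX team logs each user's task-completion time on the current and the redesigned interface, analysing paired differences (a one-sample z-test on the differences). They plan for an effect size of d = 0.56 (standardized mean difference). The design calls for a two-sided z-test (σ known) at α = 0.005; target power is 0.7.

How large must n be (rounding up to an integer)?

n = 36

For power 0.7 need Φ(δ − z_{0.0025}) = 0.7, so δ = z_{0.0025} + z_{0.30} = 2.807 + 0.524 = 3.331.
(For δ > 0 the lower-tail rejection region contributes negligibly to power, so the one-term inversion is standard.)
δ = d·√n ⇒ n = (δ/d)² = (3.331 / 0.56)² = 35.39.
Round up to the next whole unit.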